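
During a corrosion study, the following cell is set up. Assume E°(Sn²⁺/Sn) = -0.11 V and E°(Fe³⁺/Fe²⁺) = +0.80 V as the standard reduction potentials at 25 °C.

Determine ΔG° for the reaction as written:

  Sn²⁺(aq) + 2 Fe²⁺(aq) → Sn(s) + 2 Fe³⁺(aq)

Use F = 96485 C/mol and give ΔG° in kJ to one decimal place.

+175.6 kJ

As written, Sn²⁺/Sn is reduced (cathode) and Fe³⁺/Fe²⁺ is oxidised (anode), so E°cell = (-0.11) − (+0.80) = -0.91 V.
Balancing electrons gives n = 2.
ΔG° = −nFE° = −(2)(96485)(-0.91) = 175,603 J = +175.6 kJ.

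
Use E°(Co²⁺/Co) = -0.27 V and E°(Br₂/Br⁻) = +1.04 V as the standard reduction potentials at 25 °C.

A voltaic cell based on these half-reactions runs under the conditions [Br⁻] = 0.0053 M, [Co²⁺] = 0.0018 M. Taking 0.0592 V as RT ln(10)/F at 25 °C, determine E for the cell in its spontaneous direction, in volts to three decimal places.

Br₂/Br⁻ is the cathode (higher E°), Co²⁺/Co the anode: E°cell = +1.04 − (-0.27) = +1.31 V, n = 2.
Overall: Br₂(l) + Co(s) → 2 Br⁻(aq) + Co²⁺(aq)
Q = [Br⁻]^2·[Co²⁺]; log Q = -7.296.
E = E° − (0.0592/n) log Q = +1.31 − (0.0592/2)(-7.296) = +1.526 V.

+1.526 V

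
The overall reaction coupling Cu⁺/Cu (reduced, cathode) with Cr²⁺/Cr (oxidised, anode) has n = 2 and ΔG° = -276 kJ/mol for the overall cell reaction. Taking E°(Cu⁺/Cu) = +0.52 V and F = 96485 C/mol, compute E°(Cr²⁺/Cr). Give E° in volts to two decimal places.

-0.91 V

E°cell = −ΔG°/(nF) = −(-276×10³)/((2)(96485)) = +1.430 V.
Since Cu⁺/Cu is the cathode and Cr²⁺/Cr the anode, E°cell = E°(Cu⁺/Cu) − E°(Cr²⁺/Cr).
So E°(Cr²⁺/Cr) = E°(Cu⁺/Cu) − E°cell = (+0.52) − (+1.430) = -0.91 V.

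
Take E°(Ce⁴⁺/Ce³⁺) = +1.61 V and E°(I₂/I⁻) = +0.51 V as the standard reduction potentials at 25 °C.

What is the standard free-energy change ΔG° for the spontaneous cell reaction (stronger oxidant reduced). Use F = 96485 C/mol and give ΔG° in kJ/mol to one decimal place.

Ce⁴⁺/Ce³⁺ (E° = +1.61 V) is the cathode; I₂/I⁻ (E° = +0.51 V) is the anode, so E°cell = +1.10 V.
Balancing electrons gives n = 2 (lcm of 1 and 2).
ΔG° = −nFE° = −(2)(96485)(+1.10) = -212,267 J = -212.3 kJ/mol.

-212.3 kJ/mol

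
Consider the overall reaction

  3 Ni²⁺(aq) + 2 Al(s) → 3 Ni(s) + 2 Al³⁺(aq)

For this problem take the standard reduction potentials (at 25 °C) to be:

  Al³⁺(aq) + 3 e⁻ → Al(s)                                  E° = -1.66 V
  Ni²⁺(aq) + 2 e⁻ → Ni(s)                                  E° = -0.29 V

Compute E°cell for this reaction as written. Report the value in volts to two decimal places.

+1.37 V

The Ni²⁺/Ni couple has the higher reduction potential, so it is the cathode; Al³⁺/Al is oxidised at the anode.
E°cell = E°(cathode) − E°(anode) = (-0.29) − (-1.66) = +1.37 V.
Since E°cell > 0, the reaction is spontaneous under standard conditions.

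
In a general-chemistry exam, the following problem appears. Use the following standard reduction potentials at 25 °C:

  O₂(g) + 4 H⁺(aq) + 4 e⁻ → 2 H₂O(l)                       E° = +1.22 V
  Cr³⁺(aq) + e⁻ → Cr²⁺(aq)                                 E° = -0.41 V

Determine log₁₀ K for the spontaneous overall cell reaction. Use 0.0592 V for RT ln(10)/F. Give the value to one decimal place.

Cathode: O₂/H₂O; anode: Cr³⁺/Cr²⁺. E°cell = +1.63 V, n = 4.
log K = nE°cell / 0.0592 = (4)(+1.63) / 0.0592 = 110.1.

110.1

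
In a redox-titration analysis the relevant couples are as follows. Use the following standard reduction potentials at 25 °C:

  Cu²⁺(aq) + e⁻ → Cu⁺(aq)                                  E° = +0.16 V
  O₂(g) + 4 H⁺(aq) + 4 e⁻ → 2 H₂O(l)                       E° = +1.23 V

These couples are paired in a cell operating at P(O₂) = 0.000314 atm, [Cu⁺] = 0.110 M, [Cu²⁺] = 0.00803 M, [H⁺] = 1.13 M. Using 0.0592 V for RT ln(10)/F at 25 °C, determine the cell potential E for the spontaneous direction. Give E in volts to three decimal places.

O₂/H₂O is the cathode (higher E°), Cu²⁺/Cu⁺ the anode: E°cell = +1.23 − (+0.16) = +1.07 V, n = 4.
Overall: O₂(g) + 4 H⁺(aq) + 4 Cu⁺(aq) → 2 H₂O(l) + 4 Cu²⁺(aq)
Q = [Cu²⁺]^4 / (P(O₂)·[H⁺]^4·[Cu⁺]^4); log Q = -1.256.
E = E° − (0.0592/n) log Q = +1.07 − (0.0592/4)(-1.256) = +1.089 V.

+1.089 V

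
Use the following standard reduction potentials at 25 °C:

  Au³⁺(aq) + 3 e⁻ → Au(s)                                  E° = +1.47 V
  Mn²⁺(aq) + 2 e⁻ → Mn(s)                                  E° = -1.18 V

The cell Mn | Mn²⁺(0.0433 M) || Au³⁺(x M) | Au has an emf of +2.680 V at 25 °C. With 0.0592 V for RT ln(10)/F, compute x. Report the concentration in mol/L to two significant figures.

Au³⁺/Au is the cathode, Mn²⁺/Mn the anode: E°cell = +2.65 V, n = 6.
Overall reaction: 2 Au³⁺(aq) + 3 Mn(s) → 2 Au(s) + 3 Mn²⁺(aq); Q = [Mn²⁺]^3/[Au³⁺]^2.
From E = E° − (0.0592/n) log Q: log Q = (E° − E)·n/0.0592 = (+2.65 − (+2.680))·6/0.0592 = -3.0405.
So 2·log[Au³⁺] = 3·log(0.0433) − log Q = -4.0905 − (-3.0405) = -1.0500; log[Au³⁺] = -1.0500 / 2 = -0.5250; [Au³⁺] = 10^(-0.5250) ≈ 0.30 M.

0.30 M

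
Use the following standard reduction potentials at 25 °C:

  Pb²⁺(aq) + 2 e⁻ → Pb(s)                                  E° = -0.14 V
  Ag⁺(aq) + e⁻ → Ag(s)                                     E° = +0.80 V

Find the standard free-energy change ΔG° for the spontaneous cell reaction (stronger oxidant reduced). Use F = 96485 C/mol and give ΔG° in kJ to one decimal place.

-181.4 kJ

Ag⁺/Ag (E° = +0.80 V) is the cathode; Pb²⁺/Pb (E° = -0.14 V) is the anode, so E°cell = +0.94 V.
Balancing electrons gives n = 2 (lcm of 1 and 2).
ΔG° = −nFE° = −(2)(96485)(+0.94) = -181,392 J = -181.4 kJ.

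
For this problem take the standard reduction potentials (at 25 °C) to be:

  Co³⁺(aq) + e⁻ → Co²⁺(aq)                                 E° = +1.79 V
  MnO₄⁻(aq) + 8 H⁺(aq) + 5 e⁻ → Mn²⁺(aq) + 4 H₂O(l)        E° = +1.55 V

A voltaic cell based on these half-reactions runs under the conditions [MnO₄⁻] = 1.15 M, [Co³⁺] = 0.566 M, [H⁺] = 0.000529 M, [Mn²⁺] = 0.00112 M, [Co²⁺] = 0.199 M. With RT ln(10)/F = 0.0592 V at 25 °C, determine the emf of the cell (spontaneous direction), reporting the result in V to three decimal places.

+0.542 V

Co³⁺/Co²⁺ is the cathode (higher E°), MnO₄⁻/Mn²⁺ the anode: E°cell = +1.79 − (+1.55) = +0.24 V, n = 5.
Overall: 5 Co³⁺(aq) + Mn²⁺(aq) + 4 H₂O(l) → 5 Co²⁺(aq) + MnO₄⁻(aq) + 8 H⁺(aq)
Q = [Co²⁺]^5·[MnO₄⁻]·[H⁺]^8 / ([Co³⁺]^5·[Mn²⁺]); log Q = -25.471.
E = E° − (0.0592/n) log Q = +0.24 − (0.0592/5)(-25.471) = +0.542 V.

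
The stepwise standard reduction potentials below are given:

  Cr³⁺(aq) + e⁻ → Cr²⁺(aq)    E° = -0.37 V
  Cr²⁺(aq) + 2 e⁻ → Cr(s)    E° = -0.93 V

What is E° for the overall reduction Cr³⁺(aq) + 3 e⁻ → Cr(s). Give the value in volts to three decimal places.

-0.743 V

Standard free energies of sequential steps add: ΔG°₃ = ΔG°₁ + ΔG°₂, so n₃E°₃ = n₁E°₁ + n₂E°₂.
E°₃ = (1×-0.37 + 2×-0.93) / 3 = (-2.230) / 3 = -0.743 V.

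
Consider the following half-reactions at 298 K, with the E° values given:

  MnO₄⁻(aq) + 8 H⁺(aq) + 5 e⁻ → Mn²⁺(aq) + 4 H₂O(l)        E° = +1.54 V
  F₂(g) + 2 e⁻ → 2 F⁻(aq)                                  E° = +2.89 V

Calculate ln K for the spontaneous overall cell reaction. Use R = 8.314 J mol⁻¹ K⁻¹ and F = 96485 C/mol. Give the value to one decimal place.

Cathode: F₂/F⁻; anode: MnO₄⁻/Mn²⁺. E°cell = (+2.89) − (+1.54) = +1.35 V, with n = 10.
ΔG° = −nFE° = −RT ln K, so ln K = nFE°/(RT) = (10)(96485)(+1.35) / ((8.314)(298)) = 525.735.

525.7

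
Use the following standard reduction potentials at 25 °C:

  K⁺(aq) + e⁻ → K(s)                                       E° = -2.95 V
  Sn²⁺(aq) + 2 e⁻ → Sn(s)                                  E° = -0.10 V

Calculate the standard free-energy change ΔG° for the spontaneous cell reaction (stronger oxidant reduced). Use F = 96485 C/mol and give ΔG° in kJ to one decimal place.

Sn²⁺/Sn (E° = -0.10 V) is the cathode; K⁺/K (E° = -2.95 V) is the anode, so E°cell = +2.85 V.
Balancing electrons gives n = 2 (lcm of 2 and 1).
ΔG° = −nFE° = −(2)(96485)(+2.85) = -549,964 J = -550.0 kJ.

-550.0 kJ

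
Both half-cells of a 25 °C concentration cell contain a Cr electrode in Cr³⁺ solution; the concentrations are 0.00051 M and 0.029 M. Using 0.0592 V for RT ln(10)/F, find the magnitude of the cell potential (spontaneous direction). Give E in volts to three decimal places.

For a concentration cell E°cell = 0. The 0.029 M side is the cathode (reduction is favoured where [Cr³⁺] is higher).
With n = 3, E = −(0.0592/3) log([Cr³⁺]ₐₙ/[Cr³⁺]꜀ₐₜ) = −(0.0592/3) log(0.00051/0.029) = −(0.0592/3)(-1.755) = +0.035 V.

+0.035 V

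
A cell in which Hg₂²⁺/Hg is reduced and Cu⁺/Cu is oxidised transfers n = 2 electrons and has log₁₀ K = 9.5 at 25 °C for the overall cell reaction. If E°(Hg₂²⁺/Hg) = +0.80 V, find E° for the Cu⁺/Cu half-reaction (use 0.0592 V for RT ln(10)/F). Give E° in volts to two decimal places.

+0.52 V

E°cell = (0.0592/n)·log K = (0.0592/2)(9.5) = +0.281 V.
Since Hg₂²⁺/Hg is the cathode and Cu⁺/Cu the anode, E°cell = E°(Hg₂²⁺/Hg) − E°(Cu⁺/Cu).
So E°(Cu⁺/Cu) = E°(Hg₂²⁺/Hg) − E°cell = (+0.80) − (+0.281) = +0.52 V.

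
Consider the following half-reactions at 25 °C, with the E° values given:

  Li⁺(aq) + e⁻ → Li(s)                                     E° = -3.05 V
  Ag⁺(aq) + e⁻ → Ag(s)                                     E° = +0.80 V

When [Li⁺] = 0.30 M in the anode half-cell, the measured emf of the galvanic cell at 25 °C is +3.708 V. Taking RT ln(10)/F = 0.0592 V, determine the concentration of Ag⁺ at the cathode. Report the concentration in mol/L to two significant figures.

Ag⁺/Ag is the cathode, Li⁺/Li the anode: E°cell = +3.85 V, n = 1.
Overall reaction: Ag⁺(aq) + Li(s) → Ag(s) + Li⁺(aq); Q = [Li⁺]^1/[Ag⁺]^1.
From E = E° − (0.0592/n) log Q: log Q = (E° − E)·n/0.0592 = (+3.85 − (+3.708))·1/0.0592 = 2.3986.
So 1·log[Ag⁺] = 1·log(0.3) − log Q = -0.5229 − (2.3986) = -2.9215; [Ag⁺] = 10^(-2.9215) ≈ 0.0012 M.

0.0012 M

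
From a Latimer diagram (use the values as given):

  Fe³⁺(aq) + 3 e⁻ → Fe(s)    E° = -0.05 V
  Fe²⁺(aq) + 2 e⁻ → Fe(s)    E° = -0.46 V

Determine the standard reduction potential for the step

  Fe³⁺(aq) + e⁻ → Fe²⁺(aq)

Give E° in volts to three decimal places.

+0.770 V

Sequential free energies add, so n₃E°₃ = n₁E°₁ + n₂E°₂.
With n₃ = 3, and the known step contributing 2×(-0.46) V, the unknown satisfies 1·E° = 3×(-0.05) − 2×(-0.46) = +0.770.
E° = +0.770 / 1 = +0.770 V.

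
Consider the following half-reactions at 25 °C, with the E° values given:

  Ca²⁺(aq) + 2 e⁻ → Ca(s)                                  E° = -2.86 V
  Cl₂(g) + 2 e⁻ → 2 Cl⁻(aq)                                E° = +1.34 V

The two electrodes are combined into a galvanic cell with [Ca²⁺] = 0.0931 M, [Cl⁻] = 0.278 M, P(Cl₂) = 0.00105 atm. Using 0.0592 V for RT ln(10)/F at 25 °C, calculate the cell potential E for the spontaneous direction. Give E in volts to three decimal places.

Cl₂/Cl⁻ is the cathode (higher E°), Ca²⁺/Ca the anode: E°cell = +1.34 − (-2.86) = +4.20 V, n = 2.
Overall: Cl₂(g) + Ca(s) → 2 Cl⁻(aq) + Ca²⁺(aq)
Q = [Cl⁻]^2·[Ca²⁺] / (P(Cl₂)); log Q = 0.836.
E = E° − (0.0592/n) log Q = +4.20 − (0.0592/2)(0.836) = +4.175 V.

+4.175 V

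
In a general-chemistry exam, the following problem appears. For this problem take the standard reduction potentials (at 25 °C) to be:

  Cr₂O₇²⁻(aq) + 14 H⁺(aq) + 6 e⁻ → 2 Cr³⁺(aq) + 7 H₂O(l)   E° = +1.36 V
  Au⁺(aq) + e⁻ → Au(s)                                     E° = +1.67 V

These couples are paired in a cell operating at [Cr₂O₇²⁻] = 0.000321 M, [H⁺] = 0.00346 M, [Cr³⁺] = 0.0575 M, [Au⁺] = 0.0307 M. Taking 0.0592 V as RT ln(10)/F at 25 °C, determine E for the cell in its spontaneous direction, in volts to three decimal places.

+0.570 V

Au⁺/Au is the cathode (higher E°), Cr₂O₇²⁻/Cr³⁺ the anode: E°cell = +1.67 − (+1.36) = +0.31 V, n = 6.
Overall: 6 Au⁺(aq) + 2 Cr³⁺(aq) + 7 H₂O(l) → 6 Au(s) + Cr₂O₇²⁻(aq) + 14 H⁺(aq)
Q = [Cr₂O₇²⁻]·[H⁺]^14 / ([Au⁺]^6·[Cr³⁺]^2); log Q = -26.389.
E = E° − (0.0592/n) log Q = +0.31 − (0.0592/6)(-26.389) = +0.570 V.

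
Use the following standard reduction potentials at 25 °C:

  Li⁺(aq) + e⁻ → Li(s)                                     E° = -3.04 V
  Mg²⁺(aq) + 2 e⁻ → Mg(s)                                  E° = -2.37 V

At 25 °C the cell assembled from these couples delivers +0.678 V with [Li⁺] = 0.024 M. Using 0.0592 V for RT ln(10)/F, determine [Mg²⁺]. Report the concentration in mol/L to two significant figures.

0.0011 M

Mg²⁺/Mg is the cathode, Li⁺/Li the anode: E°cell = +0.67 V, n = 2.
Overall reaction: Mg²⁺(aq) + 2 Li(s) → Mg(s) + 2 Li⁺(aq); Q = [Li⁺]^2/[Mg²⁺]^1.
From E = E° − (0.0592/n) log Q: log Q = (E° − E)·n/0.0592 = (+0.67 − (+0.678))·2/0.0592 = -0.2703.
So 1·log[Mg²⁺] = 2·log(0.024) − log Q = -3.2396 − (-0.2703) = -2.9693; [Mg²⁺] = 10^(-2.9693) ≈ 0.0011 M.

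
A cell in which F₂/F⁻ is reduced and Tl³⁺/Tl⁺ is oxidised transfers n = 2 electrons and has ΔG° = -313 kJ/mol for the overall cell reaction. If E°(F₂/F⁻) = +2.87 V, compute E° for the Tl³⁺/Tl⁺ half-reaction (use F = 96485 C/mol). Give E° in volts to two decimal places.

E°cell = −ΔG°/(nF) = −(-313×10³)/((2)(96485)) = +1.622 V.
Since F₂/F⁻ is the cathode and Tl³⁺/Tl⁺ the anode, E°cell = E°(F₂/F⁻) − E°(Tl³⁺/Tl⁺).
So E°(Tl³⁺/Tl⁺) = E°(F₂/F⁻) − E°cell = (+2.87) − (+1.622) = +1.25 V.

+1.25 V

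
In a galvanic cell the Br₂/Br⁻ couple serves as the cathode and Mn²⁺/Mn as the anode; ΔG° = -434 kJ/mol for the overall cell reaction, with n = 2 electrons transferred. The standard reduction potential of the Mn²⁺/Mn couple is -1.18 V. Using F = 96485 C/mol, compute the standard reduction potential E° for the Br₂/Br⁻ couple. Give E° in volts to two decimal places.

E°cell = −ΔG°/(nF) = −(-434×10³)/((2)(96485)) = +2.249 V.
Since Br₂/Br⁻ is the cathode and Mn²⁺/Mn the anode, E°cell = E°(Br₂/Br⁻) − E°(Mn²⁺/Mn).
So E°(Br₂/Br⁻) = E°cell + E°(Mn²⁺/Mn) = +2.249 + (-1.18) = +1.07 V.

+1.07 V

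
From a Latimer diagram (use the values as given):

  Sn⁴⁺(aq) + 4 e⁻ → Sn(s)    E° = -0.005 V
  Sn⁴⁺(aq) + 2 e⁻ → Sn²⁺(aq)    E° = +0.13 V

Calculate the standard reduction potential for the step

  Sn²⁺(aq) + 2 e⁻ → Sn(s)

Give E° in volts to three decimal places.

-0.140 V

Sequential free energies add, so n₃E°₃ = n₁E°₁ + n₂E°₂.
With n₃ = 4, and the known step contributing 2×(+0.13) V, the unknown satisfies 2·E° = 4×(-0.005) − 2×(+0.13) = -0.280.
E° = -0.280 / 2 = -0.140 V.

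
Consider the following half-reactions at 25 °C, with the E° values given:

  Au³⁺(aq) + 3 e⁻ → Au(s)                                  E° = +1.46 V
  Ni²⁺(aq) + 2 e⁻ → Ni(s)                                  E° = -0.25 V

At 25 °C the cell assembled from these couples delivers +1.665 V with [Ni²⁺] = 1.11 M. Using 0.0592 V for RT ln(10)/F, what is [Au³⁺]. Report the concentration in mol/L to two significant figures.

Au³⁺/Au is the cathode, Ni²⁺/Ni the anode: E°cell = +1.71 V, n = 6.
Overall reaction: 2 Au³⁺(aq) + 3 Ni(s) → 2 Au(s) + 3 Ni²⁺(aq); Q = [Ni²⁺]^3/[Au³⁺]^2.
From E = E° − (0.0592/n) log Q: log Q = (E° − E)·n/0.0592 = (+1.71 − (+1.665))·6/0.0592 = 4.5608.
So 2·log[Au³⁺] = 3·log(1.11) − log Q = 0.1360 − (4.5608) = -4.4248; log[Au³⁺] = -4.4248 / 2 = -2.2124; [Au³⁺] = 10^(-2.2124) ≈ 0.0061 M.

0.0061 M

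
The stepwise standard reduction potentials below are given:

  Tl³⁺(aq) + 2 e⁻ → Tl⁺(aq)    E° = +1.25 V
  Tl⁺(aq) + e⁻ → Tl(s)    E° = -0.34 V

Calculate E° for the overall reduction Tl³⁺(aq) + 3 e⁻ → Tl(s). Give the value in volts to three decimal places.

Since ΔG° = −nFE° is additive over sequential reductions, n₃E°₃ = n₁E°₁ + n₂E°₂.
E°₃ = (2×+1.25 + 1×-0.34) / 3 = (+2.160) / 3 = +0.720 V.
Simply averaging or adding the two E° values would be wrong; the electron-weighted sum is required.

+0.720 V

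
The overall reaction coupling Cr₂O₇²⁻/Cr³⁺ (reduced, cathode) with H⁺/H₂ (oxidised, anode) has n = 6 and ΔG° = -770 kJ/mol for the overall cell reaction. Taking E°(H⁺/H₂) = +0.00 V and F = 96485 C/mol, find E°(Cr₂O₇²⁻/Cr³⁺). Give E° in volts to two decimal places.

+1.33 V

E°cell = −ΔG°/(nF) = −(-770×10³)/((6)(96485)) = +1.330 V.
Since Cr₂O₇²⁻/Cr³⁺ is the cathode and H⁺/H₂ the anode, E°cell = E°(Cr₂O₇²⁻/Cr³⁺) − E°(H⁺/H₂).
So E°(Cr₂O₇²⁻/Cr³⁺) = E°cell + E°(H⁺/H₂) = +1.330 + (+0.00) = +1.33 V.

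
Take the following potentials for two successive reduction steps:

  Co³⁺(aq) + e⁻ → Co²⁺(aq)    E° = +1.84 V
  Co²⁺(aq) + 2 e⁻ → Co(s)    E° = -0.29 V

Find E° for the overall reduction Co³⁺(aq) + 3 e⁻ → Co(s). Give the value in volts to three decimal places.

Adding the free-energy changes (−nFE°) of the two steps gives −n₃FE°₃ = −n₁FE°₁ − n₂FE°₂.
E°₃ = (1×+1.84 + 2×-0.29) / 3 = (+1.260) / 3 = +0.420 V.
E° values themselves are not directly additive — weighting by electron count is essential.

+0.420 V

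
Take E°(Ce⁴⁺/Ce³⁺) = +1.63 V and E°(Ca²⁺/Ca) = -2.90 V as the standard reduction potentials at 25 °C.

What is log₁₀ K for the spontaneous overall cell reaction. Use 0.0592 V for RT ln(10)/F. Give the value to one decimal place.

153.0

Cathode: Ce⁴⁺/Ce³⁺; anode: Ca²⁺/Ca. E°cell = +4.53 V, n = 2.
log K = nE°cell / 0.0592 = (2)(+4.53) / 0.0592 = 153.0.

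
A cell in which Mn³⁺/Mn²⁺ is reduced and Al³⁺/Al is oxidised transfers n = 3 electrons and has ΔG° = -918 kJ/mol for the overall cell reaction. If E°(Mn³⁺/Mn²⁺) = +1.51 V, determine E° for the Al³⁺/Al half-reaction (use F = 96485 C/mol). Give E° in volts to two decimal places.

E°cell = −ΔG°/(nF) = −(-918×10³)/((3)(96485)) = +3.171 V.
Since Mn³⁺/Mn²⁺ is the cathode and Al³⁺/Al the anode, E°cell = E°(Mn³⁺/Mn²⁺) − E°(Al³⁺/Al).
So E°(Al³⁺/Al) = E°(Mn³⁺/Mn²⁺) − E°cell = (+1.51) − (+3.171) = -1.66 V.

-1.66 V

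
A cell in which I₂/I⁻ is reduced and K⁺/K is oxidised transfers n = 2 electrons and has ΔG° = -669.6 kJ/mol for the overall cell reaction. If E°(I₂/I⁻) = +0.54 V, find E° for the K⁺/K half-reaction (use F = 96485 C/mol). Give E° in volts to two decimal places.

E°cell = −ΔG°/(nF) = −(-669.6×10³)/((2)(96485)) = +3.470 V.
Since I₂/I⁻ is the cathode and K⁺/K the anode, E°cell = E°(I₂/I⁻) − E°(K⁺/K).
So E°(K⁺/K) = E°(I₂/I⁻) − E°cell = (+0.54) − (+3.470) = -2.93 V.

-2.93 V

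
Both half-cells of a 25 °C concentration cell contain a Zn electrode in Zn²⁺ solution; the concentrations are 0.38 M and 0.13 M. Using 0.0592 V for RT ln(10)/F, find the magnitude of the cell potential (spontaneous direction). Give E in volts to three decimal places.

For a concentration cell E°cell = 0. The 0.38 M side is the cathode (reduction is favoured where [Zn²⁺] is higher).
With n = 2, E = −(0.0592/2) log([Zn²⁺]ₐₙ/[Zn²⁺]꜀ₐₜ) = −(0.0592/2) log(0.13/0.38) = −(0.0592/2)(-0.466) = +0.014 V.

+0.014 V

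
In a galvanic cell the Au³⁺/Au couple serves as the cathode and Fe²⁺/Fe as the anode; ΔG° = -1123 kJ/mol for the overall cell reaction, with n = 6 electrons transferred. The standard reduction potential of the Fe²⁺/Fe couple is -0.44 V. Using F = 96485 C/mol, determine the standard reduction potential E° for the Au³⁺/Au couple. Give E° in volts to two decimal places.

+1.50 V

E°cell = −ΔG°/(nF) = −(-1123×10³)/((6)(96485)) = +1.940 V.
Since Au³⁺/Au is the cathode and Fe²⁺/Fe the anode, E°cell = E°(Au³⁺/Au) − E°(Fe²⁺/Fe).
So E°(Au³⁺/Au) = E°cell + E°(Fe²⁺/Fe) = +1.940 + (-0.44) = +1.50 V.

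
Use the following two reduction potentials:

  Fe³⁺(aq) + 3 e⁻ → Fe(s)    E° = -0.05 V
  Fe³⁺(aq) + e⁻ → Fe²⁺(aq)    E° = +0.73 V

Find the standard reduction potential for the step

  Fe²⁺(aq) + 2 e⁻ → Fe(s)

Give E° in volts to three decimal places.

-0.440 V

Sequential free energies add, so n₃E°₃ = n₁E°₁ + n₂E°₂.
With n₃ = 3, and the known step contributing 1×(+0.73) V, the unknown satisfies 2·E° = 3×(-0.05) − 1×(+0.73) = -0.880.
E° = -0.880 / 2 = -0.440 V.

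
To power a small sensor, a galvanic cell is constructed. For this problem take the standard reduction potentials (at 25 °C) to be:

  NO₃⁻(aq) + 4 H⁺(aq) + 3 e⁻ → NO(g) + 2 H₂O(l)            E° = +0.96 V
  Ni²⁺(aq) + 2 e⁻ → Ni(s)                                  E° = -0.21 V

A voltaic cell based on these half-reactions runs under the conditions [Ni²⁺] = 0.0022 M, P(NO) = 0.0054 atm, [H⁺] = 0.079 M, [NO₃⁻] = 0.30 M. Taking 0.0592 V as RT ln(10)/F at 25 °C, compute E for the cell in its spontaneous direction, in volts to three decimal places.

+1.196 V

NO₃⁻/NO is the cathode (higher E°), Ni²⁺/Ni the anode: E°cell = +0.96 − (-0.21) = +1.17 V, n = 6.
Overall: 2 NO₃⁻(aq) + 8 H⁺(aq) + 3 Ni(s) → 2 NO(g) + 4 H₂O(l) + 3 Ni²⁺(aq)
Q = P(NO)^2·[Ni²⁺]^3 / ([NO₃⁻]^2·[H⁺]^8); log Q = -2.643.
E = E° − (0.0592/n) log Q = +1.17 − (0.0592/6)(-2.643) = +1.196 V.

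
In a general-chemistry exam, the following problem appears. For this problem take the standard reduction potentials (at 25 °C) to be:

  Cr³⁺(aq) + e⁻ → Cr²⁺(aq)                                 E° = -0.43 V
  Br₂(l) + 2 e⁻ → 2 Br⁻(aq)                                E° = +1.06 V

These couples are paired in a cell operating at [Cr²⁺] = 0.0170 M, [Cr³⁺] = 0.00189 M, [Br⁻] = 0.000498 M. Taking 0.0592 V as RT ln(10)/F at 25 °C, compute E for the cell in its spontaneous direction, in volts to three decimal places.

+1.742 V

Br₂/Br⁻ is the cathode (higher E°), Cr³⁺/Cr²⁺ the anode: E°cell = +1.06 − (-0.43) = +1.49 V, n = 2.
Overall: Br₂(l) + 2 Cr²⁺(aq) → 2 Br⁻(aq) + 2 Cr³⁺(aq)
Q = [Br⁻]^2·[Cr³⁺]^2 / ([Cr²⁺]^2); log Q = -8.514.
E = E° − (0.0592/n) log Q = +1.49 − (0.0592/2)(-8.514) = +1.742 V.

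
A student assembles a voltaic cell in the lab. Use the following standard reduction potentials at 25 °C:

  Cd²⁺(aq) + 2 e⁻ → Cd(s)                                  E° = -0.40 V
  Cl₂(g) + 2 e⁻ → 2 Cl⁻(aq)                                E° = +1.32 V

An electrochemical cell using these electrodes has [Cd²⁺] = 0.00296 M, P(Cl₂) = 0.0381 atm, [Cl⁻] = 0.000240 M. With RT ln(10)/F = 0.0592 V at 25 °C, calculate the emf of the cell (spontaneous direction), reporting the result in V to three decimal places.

+1.967 V

Cl₂/Cl⁻ is the cathode (higher E°), Cd²⁺/Cd the anode: E°cell = +1.32 − (-0.40) = +1.72 V, n = 2.
Overall: Cl₂(g) + Cd(s) → 2 Cl⁻(aq) + Cd²⁺(aq)
Q = [Cl⁻]^2·[Cd²⁺] / (P(Cl₂)); log Q = -8.349.
E = E° − (0.0592/n) log Q = +1.72 − (0.0592/2)(-8.349) = +1.967 V.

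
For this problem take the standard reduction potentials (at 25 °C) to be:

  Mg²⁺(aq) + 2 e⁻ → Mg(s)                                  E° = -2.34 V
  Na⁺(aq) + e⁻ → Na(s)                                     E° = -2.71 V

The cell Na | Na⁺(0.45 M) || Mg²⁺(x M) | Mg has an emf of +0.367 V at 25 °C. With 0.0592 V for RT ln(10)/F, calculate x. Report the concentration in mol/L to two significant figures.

0.16 M

Mg²⁺/Mg is the cathode, Na⁺/Na the anode: E°cell = +0.37 V, n = 2.
Overall reaction: Mg²⁺(aq) + 2 Na(s) → Mg(s) + 2 Na⁺(aq); Q = [Na⁺]^2/[Mg²⁺]^1.
From E = E° − (0.0592/n) log Q: log Q = (E° − E)·n/0.0592 = (+0.37 − (+0.367))·2/0.0592 = 0.1014.
So 1·log[Mg²⁺] = 2·log(0.45) − log Q = -0.6936 − (0.1014) = -0.7950; [Mg²⁺] = 10^(-0.7950) ≈ 0.16 M.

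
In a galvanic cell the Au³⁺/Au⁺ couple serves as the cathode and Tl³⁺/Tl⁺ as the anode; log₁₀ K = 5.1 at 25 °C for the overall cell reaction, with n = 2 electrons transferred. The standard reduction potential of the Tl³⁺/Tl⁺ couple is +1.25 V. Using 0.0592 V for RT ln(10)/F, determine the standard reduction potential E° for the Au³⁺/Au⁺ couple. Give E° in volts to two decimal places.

+1.40 V

E°cell = (0.0592/n)·log K = (0.0592/2)(5.1) = +0.151 V.
Since Au³⁺/Au⁺ is the cathode and Tl³⁺/Tl⁺ the anode, E°cell = E°(Au³⁺/Au⁺) − E°(Tl³⁺/Tl⁺).
So E°(Au³⁺/Au⁺) = E°cell + E°(Tl³⁺/Tl⁺) = +0.151 + (+1.25) = +1.40 V.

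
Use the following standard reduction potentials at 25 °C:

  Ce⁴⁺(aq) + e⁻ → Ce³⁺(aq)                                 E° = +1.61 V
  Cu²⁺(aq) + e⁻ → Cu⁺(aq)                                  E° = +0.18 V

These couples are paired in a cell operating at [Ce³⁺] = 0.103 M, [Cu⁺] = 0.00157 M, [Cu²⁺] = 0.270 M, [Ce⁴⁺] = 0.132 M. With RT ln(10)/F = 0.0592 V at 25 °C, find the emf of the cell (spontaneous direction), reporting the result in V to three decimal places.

+1.304 V

Ce⁴⁺/Ce³⁺ is the cathode (higher E°), Cu²⁺/Cu⁺ the anode: E°cell = +1.61 − (+0.18) = +1.43 V, n = 1.
Overall: Ce⁴⁺(aq) + Cu⁺(aq) → Ce³⁺(aq) + Cu²⁺(aq)
Q = [Ce³⁺]·[Cu²⁺] / ([Ce⁴⁺]·[Cu⁺]); log Q = 2.128.
E = E° − (0.0592/n) log Q = +1.43 − (0.0592/1)(2.128) = +1.304 V.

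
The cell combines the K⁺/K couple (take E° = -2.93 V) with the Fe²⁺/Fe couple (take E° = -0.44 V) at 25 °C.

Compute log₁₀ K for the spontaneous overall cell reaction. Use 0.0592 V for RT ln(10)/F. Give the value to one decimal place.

84.1

Cathode: Fe²⁺/Fe; anode: K⁺/K. E°cell = +2.49 V, n = 2.
log K = nE°cell / 0.0592 = (2)(+2.49) / 0.0592 = 84.1.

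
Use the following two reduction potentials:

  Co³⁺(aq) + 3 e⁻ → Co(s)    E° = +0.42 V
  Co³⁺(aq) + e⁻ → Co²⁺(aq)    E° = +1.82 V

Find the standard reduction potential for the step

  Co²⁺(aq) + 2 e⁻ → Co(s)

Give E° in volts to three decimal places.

Sequential free energies add, so n₃E°₃ = n₁E°₁ + n₂E°₂.
With n₃ = 3, and the known step contributing 1×(+1.82) V, the unknown satisfies 2·E° = 3×(+0.42) − 1×(+1.82) = -0.560.
E° = -0.560 / 2 = -0.280 V.

-0.280 V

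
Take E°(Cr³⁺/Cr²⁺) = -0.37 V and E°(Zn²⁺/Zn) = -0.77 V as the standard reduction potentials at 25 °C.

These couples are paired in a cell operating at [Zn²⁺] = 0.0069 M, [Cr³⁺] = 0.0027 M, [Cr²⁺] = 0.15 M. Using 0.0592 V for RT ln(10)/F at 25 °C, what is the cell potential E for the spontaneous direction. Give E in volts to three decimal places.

+0.361 V

Cr³⁺/Cr²⁺ is the cathode (higher E°), Zn²⁺/Zn the anode: E°cell = -0.37 − (-0.77) = +0.40 V, n = 2.
Overall: 2 Cr³⁺(aq) + Zn(s) → 2 Cr²⁺(aq) + Zn²⁺(aq)
Q = [Cr²⁺]^2·[Zn²⁺] / ([Cr³⁺]^2); log Q = 1.328.
E = E° − (0.0592/n) log Q = +0.40 − (0.0592/2)(1.328) = +0.361 V.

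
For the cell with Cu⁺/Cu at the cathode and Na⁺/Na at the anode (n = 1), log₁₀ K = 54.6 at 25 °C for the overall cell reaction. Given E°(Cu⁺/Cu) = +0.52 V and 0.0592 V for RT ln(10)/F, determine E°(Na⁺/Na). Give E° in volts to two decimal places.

-2.71 V

E°cell = (0.0592/n)·log K = (0.0592/1)(54.6) = +3.232 V.
Since Cu⁺/Cu is the cathode and Na⁺/Na the anode, E°cell = E°(Cu⁺/Cu) − E°(Na⁺/Na).
So E°(Na⁺/Na) = E°(Cu⁺/Cu) − E°cell = (+0.52) − (+3.232) = -2.71 V.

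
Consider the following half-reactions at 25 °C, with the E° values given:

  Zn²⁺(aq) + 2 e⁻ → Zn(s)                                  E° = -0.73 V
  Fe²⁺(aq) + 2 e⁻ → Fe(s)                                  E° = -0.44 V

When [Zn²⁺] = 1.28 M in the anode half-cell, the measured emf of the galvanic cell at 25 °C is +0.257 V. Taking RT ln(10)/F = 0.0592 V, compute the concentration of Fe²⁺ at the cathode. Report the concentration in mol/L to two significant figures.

Fe²⁺/Fe is the cathode, Zn²⁺/Zn the anode: E°cell = +0.29 V, n = 2.
Overall reaction: Fe²⁺(aq) + Zn(s) → Fe(s) + Zn²⁺(aq); Q = [Zn²⁺]^1/[Fe²⁺]^1.
From E = E° − (0.0592/n) log Q: log Q = (E° − E)·n/0.0592 = (+0.29 − (+0.257))·2/0.0592 = 1.1149.
So 1·log[Fe²⁺] = 1·log(1.28) − log Q = 0.1072 − (1.1149) = -1.0077; [Fe²⁺] = 10^(-1.0077) ≈ 0.098 M.

0.098 M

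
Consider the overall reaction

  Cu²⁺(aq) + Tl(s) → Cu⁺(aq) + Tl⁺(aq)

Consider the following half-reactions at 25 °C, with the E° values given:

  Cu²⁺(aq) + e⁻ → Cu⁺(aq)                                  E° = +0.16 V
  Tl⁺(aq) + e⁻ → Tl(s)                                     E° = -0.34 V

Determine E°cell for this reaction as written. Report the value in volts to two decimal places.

+0.50 V

The Cu²⁺/Cu⁺ couple has the higher reduction potential, so it is the cathode; Tl⁺/Tl is oxidised at the anode.
E°cell = E°(cathode) − E°(anode) = (+0.16) − (-0.34) = +0.50 V.
Since E°cell > 0, the reaction is spontaneous under standard conditions.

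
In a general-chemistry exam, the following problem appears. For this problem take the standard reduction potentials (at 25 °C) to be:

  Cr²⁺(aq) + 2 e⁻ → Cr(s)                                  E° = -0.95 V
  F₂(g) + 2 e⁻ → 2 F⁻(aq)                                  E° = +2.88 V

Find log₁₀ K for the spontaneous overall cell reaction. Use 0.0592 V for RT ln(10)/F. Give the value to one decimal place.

Cathode: F₂/F⁻; anode: Cr²⁺/Cr. E°cell = +3.83 V, n = 2.
log K = nE°cell / 0.0592 = (2)(+3.83) / 0.0592 = 129.4.

129.4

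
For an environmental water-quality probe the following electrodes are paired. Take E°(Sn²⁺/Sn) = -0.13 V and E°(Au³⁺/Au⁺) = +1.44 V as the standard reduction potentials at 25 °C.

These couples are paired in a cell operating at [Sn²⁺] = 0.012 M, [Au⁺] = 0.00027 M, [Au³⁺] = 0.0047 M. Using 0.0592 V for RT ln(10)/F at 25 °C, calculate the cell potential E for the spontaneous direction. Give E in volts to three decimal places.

+1.664 V

Au³⁺/Au⁺ is the cathode (higher E°), Sn²⁺/Sn the anode: E°cell = +1.44 − (-0.13) = +1.57 V, n = 2.
Overall: Au³⁺(aq) + Sn(s) → Au⁺(aq) + Sn²⁺(aq)
Q = [Au⁺]·[Sn²⁺] / ([Au³⁺]); log Q = -3.162.
E = E° − (0.0592/n) log Q = +1.57 − (0.0592/2)(-3.162) = +1.664 V.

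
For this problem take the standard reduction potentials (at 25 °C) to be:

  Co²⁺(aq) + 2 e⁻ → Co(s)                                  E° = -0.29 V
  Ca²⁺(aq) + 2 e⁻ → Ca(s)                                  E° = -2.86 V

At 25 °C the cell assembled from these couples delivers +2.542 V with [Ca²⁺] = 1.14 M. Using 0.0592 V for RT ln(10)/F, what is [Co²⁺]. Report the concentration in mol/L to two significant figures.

0.13 M

Co²⁺/Co is the cathode, Ca²⁺/Ca the anode: E°cell = +2.57 V, n = 2.
Overall reaction: Co²⁺(aq) + Ca(s) → Co(s) + Ca²⁺(aq); Q = [Ca²⁺]^1/[Co²⁺]^1.
From E = E° − (0.0592/n) log Q: log Q = (E° − E)·n/0.0592 = (+2.57 − (+2.542))·2/0.0592 = 0.9459.
So 1·log[Co²⁺] = 1·log(1.14) − log Q = 0.0569 − (0.9459) = -0.8890; [Co²⁺] = 10^(-0.8890) ≈ 0.13 M.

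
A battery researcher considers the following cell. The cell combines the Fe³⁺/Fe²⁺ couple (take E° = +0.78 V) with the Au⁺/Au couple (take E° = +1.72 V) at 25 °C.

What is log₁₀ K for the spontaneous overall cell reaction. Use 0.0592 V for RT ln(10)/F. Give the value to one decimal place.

15.9

Cathode: Au⁺/Au; anode: Fe³⁺/Fe²⁺. E°cell = +0.94 V, n = 1.
log K = nE°cell / 0.0592 = (1)(+0.94) / 0.0592 = 15.9.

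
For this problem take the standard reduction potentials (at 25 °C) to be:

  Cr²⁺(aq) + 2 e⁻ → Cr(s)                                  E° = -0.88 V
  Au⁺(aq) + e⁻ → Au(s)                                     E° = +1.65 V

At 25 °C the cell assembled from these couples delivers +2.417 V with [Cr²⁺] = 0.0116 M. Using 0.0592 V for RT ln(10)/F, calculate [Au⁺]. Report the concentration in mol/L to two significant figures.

0.0013 M

Au⁺/Au is the cathode, Cr²⁺/Cr the anode: E°cell = +2.53 V, n = 2.
Overall reaction: 2 Au⁺(aq) + Cr(s) → 2 Au(s) + Cr²⁺(aq); Q = [Cr²⁺]^1/[Au⁺]^2.
From E = E° − (0.0592/n) log Q: log Q = (E° − E)·n/0.0592 = (+2.53 − (+2.417))·2/0.0592 = 3.8176.
So 2·log[Au⁺] = 1·log(0.0116) − log Q = -1.9355 − (3.8176) = -5.7531; log[Au⁺] = -5.7531 / 2 = -2.8765; [Au⁺] = 10^(-2.8765) ≈ 0.0013 M.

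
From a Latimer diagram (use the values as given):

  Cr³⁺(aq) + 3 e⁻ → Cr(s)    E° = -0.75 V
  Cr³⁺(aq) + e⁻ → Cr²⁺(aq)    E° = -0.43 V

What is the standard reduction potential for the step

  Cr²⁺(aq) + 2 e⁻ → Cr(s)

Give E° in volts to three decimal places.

-0.910 V

Sequential free energies add, so n₃E°₃ = n₁E°₁ + n₂E°₂.
With n₃ = 3, and the known step contributing 1×(-0.43) V, the unknown satisfies 2·E° = 3×(-0.75) − 1×(-0.43) = -1.820.
E° = -1.820 / 2 = -0.910 V.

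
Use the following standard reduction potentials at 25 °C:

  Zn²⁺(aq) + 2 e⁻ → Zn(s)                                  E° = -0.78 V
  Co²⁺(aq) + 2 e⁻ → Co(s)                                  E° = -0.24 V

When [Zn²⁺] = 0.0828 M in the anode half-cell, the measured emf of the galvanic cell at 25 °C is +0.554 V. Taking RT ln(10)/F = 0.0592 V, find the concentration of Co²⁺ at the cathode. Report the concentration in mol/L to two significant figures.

0.25 M

Co²⁺/Co is the cathode, Zn²⁺/Zn the anode: E°cell = +0.54 V, n = 2.
Overall reaction: Co²⁺(aq) + Zn(s) → Co(s) + Zn²⁺(aq); Q = [Zn²⁺]^1/[Co²⁺]^1.
From E = E° − (0.0592/n) log Q: log Q = (E° − E)·n/0.0592 = (+0.54 − (+0.554))·2/0.0592 = -0.4730.
So 1·log[Co²⁺] = 1·log(0.0828) − log Q = -1.0820 − (-0.4730) = -0.6090; [Co²⁺] = 10^(-0.6090) ≈ 0.25 M.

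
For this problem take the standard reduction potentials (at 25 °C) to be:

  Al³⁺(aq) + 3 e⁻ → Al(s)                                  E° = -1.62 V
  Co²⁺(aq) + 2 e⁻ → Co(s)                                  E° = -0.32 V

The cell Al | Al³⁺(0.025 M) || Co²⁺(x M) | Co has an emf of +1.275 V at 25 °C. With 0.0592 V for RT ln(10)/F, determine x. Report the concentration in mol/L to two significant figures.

0.012 M

Co²⁺/Co is the cathode, Al³⁺/Al the anode: E°cell = +1.30 V, n = 6.
Overall reaction: 3 Co²⁺(aq) + 2 Al(s) → 3 Co(s) + 2 Al³⁺(aq); Q = [Al³⁺]^2/[Co²⁺]^3.
From E = E° − (0.0592/n) log Q: log Q = (E° − E)·n/0.0592 = (+1.30 − (+1.275))·6/0.0592 = 2.5338.
So 3·log[Co²⁺] = 2·log(0.025) − log Q = -3.2041 − (2.5338) = -5.7379; log[Co²⁺] = -5.7379 / 3 = -1.9126; [Co²⁺] = 10^(-1.9126) ≈ 0.012 M.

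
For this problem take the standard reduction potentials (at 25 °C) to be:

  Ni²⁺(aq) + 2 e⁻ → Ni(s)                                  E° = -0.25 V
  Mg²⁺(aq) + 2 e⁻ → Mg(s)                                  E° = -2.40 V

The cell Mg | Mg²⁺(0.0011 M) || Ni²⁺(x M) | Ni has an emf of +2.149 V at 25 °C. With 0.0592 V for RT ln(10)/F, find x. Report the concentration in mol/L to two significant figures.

0.0010 M

Ni²⁺/Ni is the cathode, Mg²⁺/Mg the anode: E°cell = +2.15 V, n = 2.
Overall reaction: Ni²⁺(aq) + Mg(s) → Ni(s) + Mg²⁺(aq); Q = [Mg²⁺]^1/[Ni²⁺]^1.
From E = E° − (0.0592/n) log Q: log Q = (E° − E)·n/0.0592 = (+2.15 − (+2.149))·2/0.0592 = 0.0338.
So 1·log[Ni²⁺] = 1·log(0.0011) − log Q = -2.9586 − (0.0338) = -2.9924; [Ni²⁺] = 10^(-2.9924) ≈ 0.0010 M.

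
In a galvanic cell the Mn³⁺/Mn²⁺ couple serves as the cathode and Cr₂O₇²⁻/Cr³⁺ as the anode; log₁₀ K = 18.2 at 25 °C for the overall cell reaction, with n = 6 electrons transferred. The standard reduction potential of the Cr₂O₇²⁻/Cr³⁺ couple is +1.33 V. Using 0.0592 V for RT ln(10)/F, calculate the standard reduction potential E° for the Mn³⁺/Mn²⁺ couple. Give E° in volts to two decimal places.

+1.51 V

E°cell = (0.0592/n)·log K = (0.0592/6)(18.2) = +0.180 V.
Since Mn³⁺/Mn²⁺ is the cathode and Cr₂O₇²⁻/Cr³⁺ the anode, E°cell = E°(Mn³⁺/Mn²⁺) − E°(Cr₂O₇²⁻/Cr³⁺).
So E°(Mn³⁺/Mn²⁺) = E°cell + E°(Cr₂O₇²⁻/Cr³⁺) = +0.180 + (+1.33) = +1.51 V.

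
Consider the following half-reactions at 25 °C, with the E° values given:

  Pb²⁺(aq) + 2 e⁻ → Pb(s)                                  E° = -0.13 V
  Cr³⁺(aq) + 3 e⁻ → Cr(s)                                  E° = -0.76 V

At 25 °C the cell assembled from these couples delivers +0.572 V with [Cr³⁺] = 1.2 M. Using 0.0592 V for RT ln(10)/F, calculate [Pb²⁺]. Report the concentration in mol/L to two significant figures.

Pb²⁺/Pb is the cathode, Cr³⁺/Cr the anode: E°cell = +0.63 V, n = 6.
Overall reaction: 3 Pb²⁺(aq) + 2 Cr(s) → 3 Pb(s) + 2 Cr³⁺(aq); Q = [Cr³⁺]^2/[Pb²⁺]^3.
From E = E° − (0.0592/n) log Q: log Q = (E° − E)·n/0.0592 = (+0.63 − (+0.572))·6/0.0592 = 5.8784.
So 3·log[Pb²⁺] = 2·log(1.2) − log Q = 0.1584 − (5.8784) = -5.7200; log[Pb²⁺] = -5.7200 / 3 = -1.9067; [Pb²⁺] = 10^(-1.9067) ≈ 0.012 M.

0.012 M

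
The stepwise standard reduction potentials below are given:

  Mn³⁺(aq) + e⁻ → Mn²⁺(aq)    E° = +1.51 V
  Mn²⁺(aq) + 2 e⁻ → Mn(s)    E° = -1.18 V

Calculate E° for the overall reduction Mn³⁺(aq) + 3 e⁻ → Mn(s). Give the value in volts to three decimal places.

Since ΔG° = −nFE° is additive over sequential reductions, n₃E°₃ = n₁E°₁ + n₂E°₂.
E°₃ = (1×+1.51 + 2×-1.18) / 3 = (-0.850) / 3 = -0.283 V.
Simply averaging or adding the two E° values would be wrong; the electron-weighted sum is required.

-0.283 V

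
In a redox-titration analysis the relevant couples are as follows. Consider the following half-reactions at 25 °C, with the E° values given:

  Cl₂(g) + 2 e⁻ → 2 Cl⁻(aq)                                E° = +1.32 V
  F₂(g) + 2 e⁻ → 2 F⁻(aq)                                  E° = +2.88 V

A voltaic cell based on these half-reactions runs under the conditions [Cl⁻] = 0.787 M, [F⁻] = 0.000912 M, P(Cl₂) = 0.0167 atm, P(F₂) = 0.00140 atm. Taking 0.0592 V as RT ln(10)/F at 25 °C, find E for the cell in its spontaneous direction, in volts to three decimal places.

F₂/F⁻ is the cathode (higher E°), Cl₂/Cl⁻ the anode: E°cell = +2.88 − (+1.32) = +1.56 V, n = 2.
Overall: F₂(g) + 2 Cl⁻(aq) → 2 F⁻(aq) + Cl₂(g)
Q = [F⁻]^2·P(Cl₂) / (P(F₂)·[Cl⁻]^2); log Q = -4.795.
E = E° − (0.0592/n) log Q = +1.56 − (0.0592/2)(-4.795) = +1.702 V.

+1.702 V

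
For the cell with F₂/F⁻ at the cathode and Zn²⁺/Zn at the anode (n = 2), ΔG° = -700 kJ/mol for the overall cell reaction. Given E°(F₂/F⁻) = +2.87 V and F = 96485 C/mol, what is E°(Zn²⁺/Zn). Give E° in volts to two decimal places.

-0.76 V

E°cell = −ΔG°/(nF) = −(-700×10³)/((2)(96485)) = +3.628 V.
Since F₂/F⁻ is the cathode and Zn²⁺/Zn the anode, E°cell = E°(F₂/F⁻) − E°(Zn²⁺/Zn).
So E°(Zn²⁺/Zn) = E°(F₂/F⁻) − E°cell = (+2.87) − (+3.628) = -0.76 V.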